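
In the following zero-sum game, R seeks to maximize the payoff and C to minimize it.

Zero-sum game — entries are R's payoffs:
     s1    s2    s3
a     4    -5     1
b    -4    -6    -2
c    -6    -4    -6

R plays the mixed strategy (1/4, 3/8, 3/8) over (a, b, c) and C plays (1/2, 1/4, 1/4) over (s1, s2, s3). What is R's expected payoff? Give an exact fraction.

Against (1/2, 1/4, 1/4), each row's expected payoff is a: 1; b: -4; c: -11/2.
Taking the (1/4, 3/8, 3/8)-weighted average: (1/4)·(1) + (3/8)·(-4) + (3/8)·(-11/2) = -53/16.

-53/16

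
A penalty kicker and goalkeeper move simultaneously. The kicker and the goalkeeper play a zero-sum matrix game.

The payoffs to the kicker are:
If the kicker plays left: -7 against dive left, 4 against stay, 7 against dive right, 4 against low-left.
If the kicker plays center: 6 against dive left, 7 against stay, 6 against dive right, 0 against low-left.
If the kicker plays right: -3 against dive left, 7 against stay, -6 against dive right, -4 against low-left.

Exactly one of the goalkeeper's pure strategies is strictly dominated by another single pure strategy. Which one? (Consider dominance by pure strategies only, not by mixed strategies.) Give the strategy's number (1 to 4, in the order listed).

2

The goalkeeper prefers columns that give the kicker less. Compare stay with dive left: -7 < 4, 6 < 7, -3 < 7.
So dive left strictly dominates stay for the goalkeeper; stay is strictly dominated.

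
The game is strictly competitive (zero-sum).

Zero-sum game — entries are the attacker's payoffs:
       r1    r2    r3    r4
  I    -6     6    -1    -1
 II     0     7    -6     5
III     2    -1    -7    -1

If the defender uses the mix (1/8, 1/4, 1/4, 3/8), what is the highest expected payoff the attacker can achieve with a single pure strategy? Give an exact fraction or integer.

17/8

I: (-6)·(1/8) + (6)·(1/4) + (-1)·(1/4) + (-1)·(3/8) = 1/8.
II: (0)·(1/8) + (7)·(1/4) + (-6)·(1/4) + (5)·(3/8) = 17/8.
III: (2)·(1/8) + (-1)·(1/4) + (-7)·(1/4) + (-1)·(3/8) = -17/8.
The best pure response is II with expected payoff 17/8.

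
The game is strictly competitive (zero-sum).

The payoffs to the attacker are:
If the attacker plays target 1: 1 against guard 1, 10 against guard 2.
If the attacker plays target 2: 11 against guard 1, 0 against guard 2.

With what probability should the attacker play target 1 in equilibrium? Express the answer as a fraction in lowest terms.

Row minima are 1 and 0, so the attacker's maximin is 1; column maxima are 11 and 10, so the defender's minimax is 10. These differ, so the equilibrium is in mixed strategies.
Let the attacker play target 1 with probability p. The defender is indifferent when p + 11(1−p) = 10p, giving p = 11/20.

11/20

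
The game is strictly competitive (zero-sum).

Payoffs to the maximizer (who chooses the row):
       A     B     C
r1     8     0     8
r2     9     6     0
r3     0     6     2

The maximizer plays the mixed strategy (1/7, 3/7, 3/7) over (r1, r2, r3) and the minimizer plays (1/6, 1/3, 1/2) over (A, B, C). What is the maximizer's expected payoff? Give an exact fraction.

149/42

Against (1/6, 1/3, 1/2), each row's expected payoff is r1: 16/3; r2: 7/2; r3: 3.
Taking the (1/7, 3/7, 3/7)-weighted average: (1/7)·(16/3) + (3/7)·(7/2) + (3/7)·(3) = 149/42.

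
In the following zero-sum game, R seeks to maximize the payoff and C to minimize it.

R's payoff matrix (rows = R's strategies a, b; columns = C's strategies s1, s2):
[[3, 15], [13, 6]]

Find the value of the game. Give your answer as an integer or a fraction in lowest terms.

Row minima are 3 and 6, so R's maximin is 6; column maxima are 13 and 15, so C's minimax is 13. These differ, so the equilibrium is in mixed strategies.
Let R play a with probability p. C is indifferent when 3p + 13(1−p) = 15p + 6(1−p), giving p = 7/19.
Let C play s1 with probability q. R is indifferent when 3q + 15(1−q) = 13q + 6(1−q), giving q = 9/19.
The value is 3·(9/19) + (15)·(10/19) = 177/19.

177/19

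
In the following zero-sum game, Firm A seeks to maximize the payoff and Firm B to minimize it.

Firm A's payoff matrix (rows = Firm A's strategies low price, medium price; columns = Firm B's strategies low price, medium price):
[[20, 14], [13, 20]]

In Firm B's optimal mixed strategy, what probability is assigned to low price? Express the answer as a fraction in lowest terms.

6/13

Row minima are 14 and 13, so Firm A's maximin is 14; column maxima are 20 and 20, so Firm B's minimax is 20. These differ, so the equilibrium is in mixed strategies.
Let Firm B play low price with probability q. Firm A is indifferent when 20q + 14(1−q) = 13q + 20(1−q), giving q = 6/13.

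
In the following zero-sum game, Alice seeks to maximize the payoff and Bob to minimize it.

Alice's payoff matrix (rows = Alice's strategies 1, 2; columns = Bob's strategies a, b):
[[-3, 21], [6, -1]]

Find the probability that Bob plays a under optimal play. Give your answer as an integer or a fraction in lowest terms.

22/31

Row minima are -3 and -1, so Alice's maximin is -1; column maxima are 6 and 21, so Bob's minimax is 6. These differ, so the equilibrium is in mixed strategies.
Let Bob play a with probability q. Alice is indifferent when −3q + 21(1−q) = 6q − (1−q), giving q = 22/31.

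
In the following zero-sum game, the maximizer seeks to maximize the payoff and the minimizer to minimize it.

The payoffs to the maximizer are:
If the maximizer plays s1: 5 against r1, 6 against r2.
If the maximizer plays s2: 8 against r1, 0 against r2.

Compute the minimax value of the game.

Row minima are 5 and 0, so the maximizer's maximin is 5; column maxima are 8 and 6, so the minimizer's minimax is 6. These differ, so the equilibrium is in mixed strategies.
Let the maximizer play s1 with probability p. The minimizer is indifferent when 5p + 8(1−p) = 6p, giving p = 8/9.
Let the minimizer play r1 with probability q. The maximizer is indifferent when 5q + 6(1−q) = 8q, giving q = 2/3.
The value is 5·(2/3) + (6)·(1/3) = 16/3.

16/3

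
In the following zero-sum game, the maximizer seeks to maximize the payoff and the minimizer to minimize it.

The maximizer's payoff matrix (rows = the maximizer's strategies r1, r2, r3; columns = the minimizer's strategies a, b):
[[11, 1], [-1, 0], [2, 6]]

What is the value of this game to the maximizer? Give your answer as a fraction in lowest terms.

Row r2 is strictly dominated by row r3, so the maximizer never plays it.
The remaining 2×2 game on (r1, r3) × (a, b) has no saddle point. Let the maximizer play r1 with probability p; indifference gives 11p + 2(1−p) = p + 6(1−p), so p = 2/7.
Similarly the minimizer's optimal q on a is 5/14, and the value is 11·(5/14) + (1)·(9/14) = 32/7.

32/7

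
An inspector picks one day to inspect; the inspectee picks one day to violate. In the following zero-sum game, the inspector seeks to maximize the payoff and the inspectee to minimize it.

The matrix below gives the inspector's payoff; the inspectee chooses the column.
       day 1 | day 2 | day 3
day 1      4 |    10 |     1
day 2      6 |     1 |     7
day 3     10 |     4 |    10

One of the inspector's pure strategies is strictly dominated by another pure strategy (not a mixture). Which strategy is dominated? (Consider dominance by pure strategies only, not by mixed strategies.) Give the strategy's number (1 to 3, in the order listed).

2

Compare day 2 with day 3: 10 > 6, 4 > 1, 10 > 7.
So day 3 strictly dominates day 2 for the inspector; day 2 is strictly dominated.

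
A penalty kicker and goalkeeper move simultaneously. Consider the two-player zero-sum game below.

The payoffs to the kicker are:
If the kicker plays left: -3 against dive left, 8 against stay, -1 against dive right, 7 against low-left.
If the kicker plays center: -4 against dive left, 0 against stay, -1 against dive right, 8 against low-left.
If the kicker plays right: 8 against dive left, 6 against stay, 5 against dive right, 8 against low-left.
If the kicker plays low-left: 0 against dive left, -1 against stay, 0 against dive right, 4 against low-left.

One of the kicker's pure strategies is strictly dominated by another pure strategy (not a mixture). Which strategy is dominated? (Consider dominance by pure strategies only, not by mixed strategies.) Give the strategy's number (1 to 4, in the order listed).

Compare low-left with right: 8 > 0, 6 > -1, 5 > 0, 8 > 4.
So right strictly dominates low-left for the kicker; low-left is strictly dominated.

4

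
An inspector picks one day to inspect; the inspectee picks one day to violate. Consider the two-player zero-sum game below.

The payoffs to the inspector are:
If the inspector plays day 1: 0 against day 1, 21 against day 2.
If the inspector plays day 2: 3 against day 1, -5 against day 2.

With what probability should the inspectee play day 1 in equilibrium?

26/29

Row minima are 0 and -5, so the inspector's maximin is 0; column maxima are 3 and 21, so the inspectee's minimax is 3. These differ, so the equilibrium is in mixed strategies.
Let the inspectee play day 1 with probability q. The inspector is indifferent when 21(1−q) = 3q − 5(1−q), giving q = 26/29.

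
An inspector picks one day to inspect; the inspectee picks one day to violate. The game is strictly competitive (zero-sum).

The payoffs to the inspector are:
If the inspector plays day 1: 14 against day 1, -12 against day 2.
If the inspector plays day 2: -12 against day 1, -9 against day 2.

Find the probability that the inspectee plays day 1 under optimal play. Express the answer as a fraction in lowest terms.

3/29

Row minima are -12 and -12, so the inspector's maximin is -12; column maxima are 14 and -9, so the inspectee's minimax is -9. These differ, so the equilibrium is in mixed strategies.
Let the inspectee play day 1 with probability q. The inspector is indifferent when 14q − 12(1−q) = −12q − 9(1−q), giving q = 3/29.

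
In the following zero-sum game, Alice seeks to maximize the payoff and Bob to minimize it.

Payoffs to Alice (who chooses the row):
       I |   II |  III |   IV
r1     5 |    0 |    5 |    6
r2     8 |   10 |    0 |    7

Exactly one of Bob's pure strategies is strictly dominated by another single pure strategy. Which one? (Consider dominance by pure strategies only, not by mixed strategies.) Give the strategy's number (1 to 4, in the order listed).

4

Bob prefers columns that give Alice less. Compare IV with III: 5 < 6, 0 < 7.
So III strictly dominates IV for Bob; IV is strictly dominated.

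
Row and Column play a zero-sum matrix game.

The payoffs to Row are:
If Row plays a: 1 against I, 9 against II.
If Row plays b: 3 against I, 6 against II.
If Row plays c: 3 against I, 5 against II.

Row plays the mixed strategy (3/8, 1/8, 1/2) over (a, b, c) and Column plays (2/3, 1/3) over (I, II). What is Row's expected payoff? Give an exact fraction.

Against (2/3, 1/3), each row's expected payoff is a: 11/3; b: 4; c: 11/3.
Taking the (3/8, 1/8, 1/2)-weighted average: (3/8)·(11/3) + (1/8)·(4) + (1/2)·(11/3) = 89/24.

89/24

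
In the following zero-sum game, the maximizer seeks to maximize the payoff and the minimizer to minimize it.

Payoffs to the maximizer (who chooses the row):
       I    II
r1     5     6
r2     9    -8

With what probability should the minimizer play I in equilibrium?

Row minima are 5 and -8, so the maximizer's maximin is 5; column maxima are 9 and 6, so the minimizer's minimax is 6. These differ, so the equilibrium is in mixed strategies.
Let the minimizer play I with probability q. The maximizer is indifferent when 5q + 6(1−q) = 9q − 8(1−q), giving q = 7/9.

7/9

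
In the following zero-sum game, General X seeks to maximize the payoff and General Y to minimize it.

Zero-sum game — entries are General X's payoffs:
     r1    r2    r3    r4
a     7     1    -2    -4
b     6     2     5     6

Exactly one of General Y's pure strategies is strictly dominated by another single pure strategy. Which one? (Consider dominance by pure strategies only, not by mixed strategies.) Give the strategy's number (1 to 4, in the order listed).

1

General Y prefers columns that give General X less. Compare r1 with r2: 1 < 7, 2 < 6.
So r2 strictly dominates r1 for General Y; r1 is strictly dominated.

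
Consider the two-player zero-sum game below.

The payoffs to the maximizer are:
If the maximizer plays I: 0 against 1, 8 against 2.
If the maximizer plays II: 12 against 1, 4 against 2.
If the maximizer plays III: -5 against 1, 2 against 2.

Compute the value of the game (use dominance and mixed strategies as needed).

6

Row III is strictly dominated by row I, so the maximizer never plays it.
The remaining 2×2 game on (I, II) × (1, 2) has no saddle point. Let the maximizer play I with probability p; indifference gives 12(1−p) = 8p + 4(1−p), so p = 1/2.
Similarly the minimizer's optimal q on 1 is 1/4, and the value is 0·(1/4) + (8)·(3/4) = 6.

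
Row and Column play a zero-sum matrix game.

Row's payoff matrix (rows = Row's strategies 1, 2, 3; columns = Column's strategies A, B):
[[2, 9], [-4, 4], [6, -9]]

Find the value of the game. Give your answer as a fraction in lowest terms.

36/11

Row 2 is strictly dominated by row 1, so Row never plays it.
The remaining 2×2 game on (1, 3) × (A, B) has no saddle point. Let Row play 1 with probability p; indifference gives 2p + 6(1−p) = 9p − 9(1−p), so p = 15/22.
Similarly Column's optimal q on A is 9/11, and the value is 2·(9/11) + (9)·(2/11) = 36/11.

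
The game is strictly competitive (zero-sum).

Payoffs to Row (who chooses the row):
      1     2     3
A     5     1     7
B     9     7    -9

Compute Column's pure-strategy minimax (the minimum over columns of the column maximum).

The worst case (largest entry) in each column is 1: 9, 2: 7, 3: 7.
The best (smallest) of these is 7.

7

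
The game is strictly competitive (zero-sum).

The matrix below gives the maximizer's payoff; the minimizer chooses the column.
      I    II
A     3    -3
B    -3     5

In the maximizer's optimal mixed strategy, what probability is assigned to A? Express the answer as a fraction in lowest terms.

Row minima are -3 and -3, so the maximizer's maximin is -3; column maxima are 3 and 5, so the minimizer's minimax is 3. These differ, so the equilibrium is in mixed strategies.
Let the maximizer play A with probability p. The minimizer is indifferent when 3p − 3(1−p) = −3p + 5(1−p), giving p = 4/7.

4/7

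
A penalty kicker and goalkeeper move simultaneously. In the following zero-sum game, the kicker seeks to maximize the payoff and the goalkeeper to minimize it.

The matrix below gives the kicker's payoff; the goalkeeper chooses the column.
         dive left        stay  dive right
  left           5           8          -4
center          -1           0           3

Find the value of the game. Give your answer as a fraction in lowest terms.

11/13

Column stay is strictly dominated by dive left for the goalkeeper (it gives the kicker more in every row).
The remaining 2×2 game on (left, center) × (dive left, dive right) has no saddle point. Let the kicker play left with probability p; indifference gives 5p − (1−p) = −4p + 3(1−p), so p = 4/13.
Similarly the goalkeeper's optimal q on dive left is 7/13, and the value is 5·(7/13) + (-4)·(6/13) = 11/13.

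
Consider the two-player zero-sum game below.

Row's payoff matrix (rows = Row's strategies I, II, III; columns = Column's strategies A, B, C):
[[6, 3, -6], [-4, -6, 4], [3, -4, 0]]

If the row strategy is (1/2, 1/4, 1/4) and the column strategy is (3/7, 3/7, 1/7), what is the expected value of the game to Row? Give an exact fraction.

13/28

Against (3/7, 3/7, 1/7), each row's expected payoff is I: 3; II: -26/7; III: -3/7.
Taking the (1/2, 1/4, 1/4)-weighted average: (1/2)·(3) + (1/4)·(-26/7) + (1/4)·(-3/7) = 13/28.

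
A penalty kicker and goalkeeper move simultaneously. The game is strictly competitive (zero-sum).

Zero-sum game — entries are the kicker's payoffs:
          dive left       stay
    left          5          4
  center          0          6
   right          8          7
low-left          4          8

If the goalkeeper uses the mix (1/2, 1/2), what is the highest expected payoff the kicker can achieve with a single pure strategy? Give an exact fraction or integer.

left: (5)·(1/2) + (4)·(1/2) = 9/2.
center: (0)·(1/2) + (6)·(1/2) = 3.
right: (8)·(1/2) + (7)·(1/2) = 15/2.
low-left: (4)·(1/2) + (8)·(1/2) = 6.
The best pure response is right with expected payoff 15/2.

15/2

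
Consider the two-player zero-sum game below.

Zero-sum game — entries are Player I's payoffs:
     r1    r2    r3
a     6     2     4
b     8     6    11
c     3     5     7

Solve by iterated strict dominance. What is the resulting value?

6

Row c is strictly dominated by row b (8>3, 6>5, 11>7); eliminate c.
Column r3 is strictly dominated by r2 for Player II (2<4, 6<11); eliminate r3.
Column r1 is strictly dominated by r2 for Player II (2<6, 6<8); eliminate r1.
Row a is strictly dominated by row b (6>2); eliminate a.
Only (b, r2) remains, with payoff 6.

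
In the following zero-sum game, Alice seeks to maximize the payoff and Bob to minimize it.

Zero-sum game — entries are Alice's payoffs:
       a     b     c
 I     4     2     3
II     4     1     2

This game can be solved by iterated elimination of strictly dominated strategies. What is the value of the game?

2

Column a is strictly dominated by b for Bob (2<4, 1<4); eliminate a.
Column c is strictly dominated by b for Bob (2<3, 1<2); eliminate c.
Row II is strictly dominated by row I (2>1); eliminate II.
Only (I, b) remains, with payoff 2.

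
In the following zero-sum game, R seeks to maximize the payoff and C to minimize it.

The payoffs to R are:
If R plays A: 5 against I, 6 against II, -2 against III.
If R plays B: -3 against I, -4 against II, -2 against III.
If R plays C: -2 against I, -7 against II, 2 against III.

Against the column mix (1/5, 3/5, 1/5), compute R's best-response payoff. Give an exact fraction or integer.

21/5

A: (5)·(1/5) + (6)·(3/5) + (-2)·(1/5) = 21/5.
B: (-3)·(1/5) + (-4)·(3/5) + (-2)·(1/5) = -17/5.
C: (-2)·(1/5) + (-7)·(3/5) + (2)·(1/5) = -21/5.
The best pure response is A with expected payoff 21/5.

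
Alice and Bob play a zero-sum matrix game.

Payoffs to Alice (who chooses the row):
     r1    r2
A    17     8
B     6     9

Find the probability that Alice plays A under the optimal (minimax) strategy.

1/4

Row minima are 8 and 6, so Alice's maximin is 8; column maxima are 17 and 9, so Bob's minimax is 9. These differ, so the equilibrium is in mixed strategies.
Let Alice play A with probability p. Bob is indifferent when 17p + 6(1−p) = 8p + 9(1−p), giving p = 1/4.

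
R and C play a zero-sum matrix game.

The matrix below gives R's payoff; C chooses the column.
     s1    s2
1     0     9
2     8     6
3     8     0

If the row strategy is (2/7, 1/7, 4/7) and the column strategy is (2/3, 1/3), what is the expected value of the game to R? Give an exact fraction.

104/21

Against (2/3, 1/3), each row's expected payoff is 1: 3; 2: 22/3; 3: 16/3.
Taking the (2/7, 1/7, 4/7)-weighted average: (2/7)·(3) + (1/7)·(22/3) + (4/7)·(16/3) = 104/21.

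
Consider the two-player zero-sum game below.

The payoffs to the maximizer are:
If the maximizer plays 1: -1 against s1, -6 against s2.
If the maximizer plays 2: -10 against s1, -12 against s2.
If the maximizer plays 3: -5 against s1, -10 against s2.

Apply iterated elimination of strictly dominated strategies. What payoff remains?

Row 2 is strictly dominated by row 1 (-1>-10, -6>-12); eliminate 2.
Row 3 is strictly dominated by row 1 (-1>-5, -6>-10); eliminate 3.
Column s1 is strictly dominated by s2 for the minimizer (-6<-1); eliminate s1.
Only (1, s2) remains, with payoff -6.

-6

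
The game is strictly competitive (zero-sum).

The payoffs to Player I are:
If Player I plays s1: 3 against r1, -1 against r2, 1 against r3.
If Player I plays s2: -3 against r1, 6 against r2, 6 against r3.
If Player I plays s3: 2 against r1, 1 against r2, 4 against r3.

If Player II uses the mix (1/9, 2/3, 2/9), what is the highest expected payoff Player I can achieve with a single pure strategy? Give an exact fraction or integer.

5

s1: (3)·(1/9) + (-1)·(2/3) + (1)·(2/9) = -1/9.
s2: (-3)·(1/9) + (6)·(2/3) + (6)·(2/9) = 5.
s3: (2)·(1/9) + (1)·(2/3) + (4)·(2/9) = 16/9.
The best pure response is s2 with expected payoff 5.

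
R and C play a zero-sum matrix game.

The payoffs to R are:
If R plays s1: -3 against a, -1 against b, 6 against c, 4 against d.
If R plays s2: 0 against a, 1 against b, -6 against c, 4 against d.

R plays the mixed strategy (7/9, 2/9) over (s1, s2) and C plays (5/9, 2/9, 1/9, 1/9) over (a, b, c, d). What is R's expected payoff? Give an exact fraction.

Against (5/9, 2/9, 1/9, 1/9), each row's expected payoff is s1: -7/9; s2: 0.
Taking the (7/9, 2/9)-weighted average: (7/9)·(-7/9) + (2/9)·(0) = -49/81.

-49/81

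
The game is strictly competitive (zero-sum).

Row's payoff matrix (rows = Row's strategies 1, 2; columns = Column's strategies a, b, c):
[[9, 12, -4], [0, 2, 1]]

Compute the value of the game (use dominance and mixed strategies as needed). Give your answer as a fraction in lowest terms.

9/14

Column b is strictly dominated by a for Column (it gives Row more in every row).
The remaining 2×2 game on (1, 2) × (a, c) has no saddle point. Let Row play 1 with probability p; indifference gives 9p = −4p + (1−p), so p = 1/14.
Similarly Column's optimal q on a is 5/14, and the value is 9·(5/14) + (-4)·(9/14) = 9/14.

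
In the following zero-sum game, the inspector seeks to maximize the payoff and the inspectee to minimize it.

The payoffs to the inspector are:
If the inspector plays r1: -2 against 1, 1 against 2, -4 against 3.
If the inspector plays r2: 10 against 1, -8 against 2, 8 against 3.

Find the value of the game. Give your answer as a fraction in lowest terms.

Column 1 is strictly dominated by 3 for the inspectee (it gives the inspector more in every row).
The remaining 2×2 game on (r1, r2) × (2, 3) has no saddle point. Let the inspector play r1 with probability p; indifference gives p − 8(1−p) = −4p + 8(1−p), so p = 16/21.
Similarly the inspectee's optimal q on 2 is 4/7, and the value is 1·(4/7) + (-4)·(3/7) = -8/7.

-8/7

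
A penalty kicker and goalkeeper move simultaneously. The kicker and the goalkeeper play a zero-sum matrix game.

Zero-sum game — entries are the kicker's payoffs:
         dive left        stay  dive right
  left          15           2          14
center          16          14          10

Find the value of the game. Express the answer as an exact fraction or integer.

Column dive left is strictly dominated by dive right for the goalkeeper (it gives the kicker more in every row).
The remaining 2×2 game on (left, center) × (stay, dive right) has no saddle point. Let the kicker play left with probability p; indifference gives 2p + 14(1−p) = 14p + 10(1−p), so p = 1/4.
Similarly the goalkeeper's optimal q on stay is 1/4, and the value is 2·(1/4) + (14)·(3/4) = 11.

11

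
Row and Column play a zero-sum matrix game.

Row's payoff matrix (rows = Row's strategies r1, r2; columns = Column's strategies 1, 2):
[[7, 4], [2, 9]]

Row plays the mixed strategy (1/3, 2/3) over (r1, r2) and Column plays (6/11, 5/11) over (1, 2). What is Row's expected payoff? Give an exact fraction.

16/3

Against (6/11, 5/11), each row's expected payoff is r1: 62/11; r2: 57/11.
Taking the (1/3, 2/3)-weighted average: (1/3)·(62/11) + (2/3)·(57/11) = 16/3.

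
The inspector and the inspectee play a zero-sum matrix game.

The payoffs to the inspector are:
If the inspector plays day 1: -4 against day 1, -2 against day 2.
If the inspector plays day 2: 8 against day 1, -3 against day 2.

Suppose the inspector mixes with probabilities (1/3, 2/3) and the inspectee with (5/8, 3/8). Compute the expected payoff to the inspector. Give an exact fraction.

Against (5/8, 3/8), each row's expected payoff is day 1: -13/4; day 2: 31/8.
Taking the (1/3, 2/3)-weighted average: (1/3)·(-13/4) + (2/3)·(31/8) = 3/2.

3/2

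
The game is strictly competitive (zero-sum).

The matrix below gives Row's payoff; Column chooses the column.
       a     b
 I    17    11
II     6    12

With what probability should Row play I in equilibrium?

Row minima are 11 and 6, so Row's maximin is 11; column maxima are 17 and 12, so Column's minimax is 12. These differ, so the equilibrium is in mixed strategies.
Let Row play I with probability p. Column is indifferent when 17p + 6(1−p) = 11p + 12(1−p), giving p = 1/2.

1/2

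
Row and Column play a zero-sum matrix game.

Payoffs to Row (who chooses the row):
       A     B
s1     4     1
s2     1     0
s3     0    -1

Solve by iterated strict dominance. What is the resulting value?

1

Row s2 is strictly dominated by row s1 (4>1, 1>0); eliminate s2.
Row s3 is strictly dominated by row s1 (4>0, 1>-1); eliminate s3.
Column A is strictly dominated by B for Column (1<4); eliminate A.
Only (s1, B) remains, with payoff 1.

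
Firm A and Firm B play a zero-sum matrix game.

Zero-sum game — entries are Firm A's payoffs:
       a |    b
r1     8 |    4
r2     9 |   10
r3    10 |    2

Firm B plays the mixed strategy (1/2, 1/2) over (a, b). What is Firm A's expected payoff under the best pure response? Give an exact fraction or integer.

19/2

r1: (8)·(1/2) + (4)·(1/2) = 6.
r2: (9)·(1/2) + (10)·(1/2) = 19/2.
r3: (10)·(1/2) + (2)·(1/2) = 6.
The best pure response is r2 with expected payoff 19/2.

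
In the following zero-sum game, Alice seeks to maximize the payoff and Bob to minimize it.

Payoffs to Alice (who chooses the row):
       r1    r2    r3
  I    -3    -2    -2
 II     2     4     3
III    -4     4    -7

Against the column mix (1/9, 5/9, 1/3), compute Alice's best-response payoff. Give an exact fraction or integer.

31/9

I: (-3)·(1/9) + (-2)·(5/9) + (-2)·(1/3) = -19/9.
II: (2)·(1/9) + (4)·(5/9) + (3)·(1/3) = 31/9.
III: (-4)·(1/9) + (4)·(5/9) + (-7)·(1/3) = -5/9.
The best pure response is II with expected payoff 31/9.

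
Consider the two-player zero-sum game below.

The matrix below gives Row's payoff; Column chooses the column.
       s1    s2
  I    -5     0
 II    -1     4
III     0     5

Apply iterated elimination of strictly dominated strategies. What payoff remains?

0

Column s2 is strictly dominated by s1 for Column (-5<0, -1<4, 0<5); eliminate s2.
Row II is strictly dominated by row III (0>-1); eliminate II.
Row I is strictly dominated by row III (0>-5); eliminate I.
Only (III, s1) remains, with payoff 0.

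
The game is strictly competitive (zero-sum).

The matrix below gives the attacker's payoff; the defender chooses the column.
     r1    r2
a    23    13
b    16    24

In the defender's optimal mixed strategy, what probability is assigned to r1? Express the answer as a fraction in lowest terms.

11/18

Row minima are 13 and 16, so the attacker's maximin is 16; column maxima are 23 and 24, so the defender's minimax is 23. These differ, so the equilibrium is in mixed strategies.
Let the defender play r1 with probability q. The attacker is indifferent when 23q + 13(1−q) = 16q + 24(1−q), giving q = 11/18.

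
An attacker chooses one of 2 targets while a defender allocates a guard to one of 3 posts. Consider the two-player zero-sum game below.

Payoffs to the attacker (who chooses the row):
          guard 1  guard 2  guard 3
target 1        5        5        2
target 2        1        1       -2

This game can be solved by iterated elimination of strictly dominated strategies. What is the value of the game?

Row target 2 is strictly dominated by row target 1 (5>1, 5>1, 2>-2); eliminate target 2.
Column guard 2 is strictly dominated by guard 3 for the defender (2<5); eliminate guard 2.
Column guard 1 is strictly dominated by guard 3 for the defender (2<5); eliminate guard 1.
Only (target 1, guard 3) remains, with payoff 2.

2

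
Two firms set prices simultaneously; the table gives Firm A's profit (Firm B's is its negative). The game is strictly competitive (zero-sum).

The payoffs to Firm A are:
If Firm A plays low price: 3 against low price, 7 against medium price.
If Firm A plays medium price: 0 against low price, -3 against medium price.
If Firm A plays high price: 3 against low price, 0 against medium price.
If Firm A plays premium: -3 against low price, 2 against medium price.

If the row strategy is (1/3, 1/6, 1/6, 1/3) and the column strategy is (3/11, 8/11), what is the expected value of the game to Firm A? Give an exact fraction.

Against (3/11, 8/11), each row's expected payoff is low price: 65/11; medium price: -24/11; high price: 9/11; premium: 7/11.
Taking the (1/3, 1/6, 1/6, 1/3)-weighted average: (1/3)·(65/11) + (1/6)·(-24/11) + (1/6)·(9/11) + (1/3)·(7/11) = 43/22.

43/22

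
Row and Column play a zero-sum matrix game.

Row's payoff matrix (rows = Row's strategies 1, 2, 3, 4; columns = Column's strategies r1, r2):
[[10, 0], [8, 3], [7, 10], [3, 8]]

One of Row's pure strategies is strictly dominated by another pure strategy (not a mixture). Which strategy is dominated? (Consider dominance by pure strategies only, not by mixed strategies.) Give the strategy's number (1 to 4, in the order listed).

Compare 4 with 3: 7 > 3, 10 > 8.
So 3 strictly dominates 4 for Row; 4 is strictly dominated.

4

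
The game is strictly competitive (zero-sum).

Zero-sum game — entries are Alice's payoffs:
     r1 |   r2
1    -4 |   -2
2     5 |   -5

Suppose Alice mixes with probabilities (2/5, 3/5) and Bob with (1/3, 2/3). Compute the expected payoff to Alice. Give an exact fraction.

Against (1/3, 2/3), each row's expected payoff is 1: -8/3; 2: -5/3.
Taking the (2/5, 3/5)-weighted average: (2/5)·(-8/3) + (3/5)·(-5/3) = -31/15.

-31/15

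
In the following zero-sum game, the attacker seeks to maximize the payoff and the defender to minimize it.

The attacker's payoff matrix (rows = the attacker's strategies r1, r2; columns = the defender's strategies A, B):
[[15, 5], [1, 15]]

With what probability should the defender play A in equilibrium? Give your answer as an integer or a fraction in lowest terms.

Row minima are 5 and 1, so the attacker's maximin is 5; column maxima are 15 and 15, so the defender's minimax is 15. These differ, so the equilibrium is in mixed strategies.
Let the defender play A with probability q. The attacker is indifferent when 15q + 5(1−q) = q + 15(1−q), giving q = 5/12.

5/12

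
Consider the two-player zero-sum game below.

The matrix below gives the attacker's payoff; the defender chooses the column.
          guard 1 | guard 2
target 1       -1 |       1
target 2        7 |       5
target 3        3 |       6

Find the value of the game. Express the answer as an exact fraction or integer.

27/5

Row target 1 is strictly dominated by row target 3, so the attacker never plays it.
The remaining 2×2 game on (target 2, target 3) × (guard 1, guard 2) has no saddle point. Let the attacker play target 2 with probability p; indifference gives 7p + 3(1−p) = 5p + 6(1−p), so p = 3/5.
Similarly the defender's optimal q on guard 1 is 1/5, and the value is 7·(1/5) + (5)·(4/5) = 27/5.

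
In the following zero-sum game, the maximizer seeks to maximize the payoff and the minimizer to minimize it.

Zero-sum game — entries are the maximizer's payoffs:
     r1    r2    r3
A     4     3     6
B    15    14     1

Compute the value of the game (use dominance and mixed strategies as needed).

Column r1 is strictly dominated by r2 for the minimizer (it gives the maximizer more in every row).
The remaining 2×2 game on (A, B) × (r2, r3) has no saddle point. Let the maximizer play A with probability p; indifference gives 3p + 14(1−p) = 6p + (1−p), so p = 13/16.
Similarly the minimizer's optimal q on r2 is 5/16, and the value is 3·(5/16) + (6)·(11/16) = 81/16.

81/16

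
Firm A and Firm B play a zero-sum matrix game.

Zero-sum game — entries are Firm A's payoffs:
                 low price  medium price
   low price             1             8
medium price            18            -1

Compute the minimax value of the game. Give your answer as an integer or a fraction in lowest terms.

Row minima are 1 and -1, so Firm A's maximin is 1; column maxima are 18 and 8, so Firm B's minimax is 8. These differ, so the equilibrium is in mixed strategies.
Let Firm A play low price with probability p. Firm B is indifferent when p + 18(1−p) = 8p − (1−p), giving p = 19/26.
Let Firm B play low price with probability q. Firm A is indifferent when q + 8(1−q) = 18q − (1−q), giving q = 9/26.
The value is 1·(9/26) + (8)·(17/26) = 145/26.

145/26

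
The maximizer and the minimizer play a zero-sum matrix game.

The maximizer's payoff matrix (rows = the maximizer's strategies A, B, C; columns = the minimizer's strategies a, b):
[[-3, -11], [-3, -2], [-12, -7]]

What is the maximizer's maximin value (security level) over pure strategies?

The worst-case payoff for each row is A: -11, B: -3, C: -12.
The best of these is -3.

-3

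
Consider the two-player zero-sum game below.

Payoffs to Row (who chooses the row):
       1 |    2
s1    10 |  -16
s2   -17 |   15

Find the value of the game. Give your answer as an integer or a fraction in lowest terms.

-61/29

Row minima are -16 and -17, so Row's maximin is -16; column maxima are 10 and 15, so Column's minimax is 10. These differ, so the equilibrium is in mixed strategies.
Let Row play s1 with probability p. Column is indifferent when 10p − 17(1−p) = −16p + 15(1−p), giving p = 16/29.
Let Column play 1 with probability q. Row is indifferent when 10q − 16(1−q) = −17q + 15(1−q), giving q = 31/58.
The value is 10·(31/58) + (-16)·(27/58) = -61/29.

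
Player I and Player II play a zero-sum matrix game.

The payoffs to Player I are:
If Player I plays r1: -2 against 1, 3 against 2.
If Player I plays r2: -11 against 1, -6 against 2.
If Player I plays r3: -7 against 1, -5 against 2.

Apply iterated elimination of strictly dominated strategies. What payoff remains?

Column 2 is strictly dominated by 1 for Player II (-2<3, -11<-6, -7<-5); eliminate 2.
Row r2 is strictly dominated by row r1 (-2>-11); eliminate r2.
Row r3 is strictly dominated by row r1 (-2>-7); eliminate r3.
Only (r1, 1) remains, with payoff -2.

-2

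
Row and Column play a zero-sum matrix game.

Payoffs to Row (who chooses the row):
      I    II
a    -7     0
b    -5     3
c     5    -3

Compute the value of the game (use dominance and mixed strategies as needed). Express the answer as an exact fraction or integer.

0

Row a is strictly dominated by row b, so Row never plays it.
The remaining 2×2 game on (b, c) × (I, II) has no saddle point. Let Row play b with probability p; indifference gives −5p + 5(1−p) = 3p − 3(1−p), so p = 1/2.
Similarly Column's optimal q on I is 3/8, and the value is -5·(3/8) + (3)·(5/8) = 0.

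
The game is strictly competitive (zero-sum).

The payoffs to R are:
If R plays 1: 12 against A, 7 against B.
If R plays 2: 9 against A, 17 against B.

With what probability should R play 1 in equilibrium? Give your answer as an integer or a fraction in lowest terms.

8/13

Row minima are 7 and 9, so R's maximin is 9; column maxima are 12 and 17, so C's minimax is 12. These differ, so the equilibrium is in mixed strategies.
Let R play 1 with probability p. C is indifferent when 12p + 9(1−p) = 7p + 17(1−p), giving p = 8/13.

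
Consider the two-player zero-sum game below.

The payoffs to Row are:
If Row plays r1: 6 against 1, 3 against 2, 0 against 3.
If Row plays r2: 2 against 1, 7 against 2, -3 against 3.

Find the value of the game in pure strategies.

Row minima: 0, -3 → Row's maximin is 0.
Column maxima: 6, 7, 0 → Column's minimax is 0.
They coincide at (r1, 3), so the value is 0.

0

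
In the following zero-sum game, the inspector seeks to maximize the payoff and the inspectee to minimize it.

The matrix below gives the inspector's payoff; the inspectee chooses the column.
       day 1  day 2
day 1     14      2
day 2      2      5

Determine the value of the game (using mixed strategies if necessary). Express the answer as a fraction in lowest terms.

Row minima are 2 and 2, so the inspector's maximin is 2; column maxima are 14 and 5, so the inspectee's minimax is 5. These differ, so the equilibrium is in mixed strategies.
Let the inspector play day 1 with probability p. The inspectee is indifferent when 14p + 2(1−p) = 2p + 5(1−p), giving p = 1/5.
Let the inspectee play day 1 with probability q. The inspector is indifferent when 14q + 2(1−q) = 2q + 5(1−q), giving q = 1/5.
The value is 14·(1/5) + (2)·(4/5) = 22/5.

22/5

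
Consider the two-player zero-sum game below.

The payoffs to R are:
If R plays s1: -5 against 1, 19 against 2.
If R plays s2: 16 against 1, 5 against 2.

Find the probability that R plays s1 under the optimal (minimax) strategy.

Row minima are -5 and 5, so R's maximin is 5; column maxima are 16 and 19, so C's minimax is 16. These differ, so the equilibrium is in mixed strategies.
Let R play s1 with probability p. C is indifferent when −5p + 16(1−p) = 19p + 5(1−p), giving p = 11/35.

11/35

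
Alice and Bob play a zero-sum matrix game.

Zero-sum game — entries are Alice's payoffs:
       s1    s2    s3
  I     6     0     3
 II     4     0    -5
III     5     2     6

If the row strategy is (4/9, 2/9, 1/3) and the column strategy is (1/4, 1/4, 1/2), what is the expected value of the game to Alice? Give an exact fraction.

31/12

Against (1/4, 1/4, 1/2), each row's expected payoff is I: 3; II: -3/2; III: 19/4.
Taking the (4/9, 2/9, 1/3)-weighted average: (4/9)·(3) + (2/9)·(-3/2) + (1/3)·(19/4) = 31/12.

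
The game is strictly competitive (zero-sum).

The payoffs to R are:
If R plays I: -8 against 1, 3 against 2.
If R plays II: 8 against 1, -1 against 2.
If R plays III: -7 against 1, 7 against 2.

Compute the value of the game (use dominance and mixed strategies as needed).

49/23

Row I is strictly dominated by row III, so R never plays it.
The remaining 2×2 game on (II, III) × (1, 2) has no saddle point. Let R play II with probability p; indifference gives 8p − 7(1−p) = −p + 7(1−p), so p = 14/23.
Similarly C's optimal q on 1 is 8/23, and the value is 8·(8/23) + (-1)·(15/23) = 49/23.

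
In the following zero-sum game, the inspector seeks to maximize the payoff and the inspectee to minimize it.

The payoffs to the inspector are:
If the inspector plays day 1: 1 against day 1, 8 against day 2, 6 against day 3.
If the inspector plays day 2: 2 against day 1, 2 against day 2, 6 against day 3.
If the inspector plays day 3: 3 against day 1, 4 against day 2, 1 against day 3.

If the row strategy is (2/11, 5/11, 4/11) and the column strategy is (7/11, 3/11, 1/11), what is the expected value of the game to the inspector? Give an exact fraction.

Against (7/11, 3/11, 1/11), each row's expected payoff is day 1: 37/11; day 2: 26/11; day 3: 34/11.
Taking the (2/11, 5/11, 4/11)-weighted average: (2/11)·(37/11) + (5/11)·(26/11) + (4/11)·(34/11) = 340/121.

340/121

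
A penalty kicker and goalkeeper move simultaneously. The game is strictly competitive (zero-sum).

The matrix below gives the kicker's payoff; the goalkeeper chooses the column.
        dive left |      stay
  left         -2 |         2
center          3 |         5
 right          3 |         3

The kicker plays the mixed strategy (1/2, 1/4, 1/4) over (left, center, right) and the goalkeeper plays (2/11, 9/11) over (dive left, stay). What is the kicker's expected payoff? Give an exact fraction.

Against (2/11, 9/11), each row's expected payoff is left: 14/11; center: 51/11; right: 3.
Taking the (1/2, 1/4, 1/4)-weighted average: (1/2)·(14/11) + (1/4)·(51/11) + (1/4)·(3) = 28/11.

28/11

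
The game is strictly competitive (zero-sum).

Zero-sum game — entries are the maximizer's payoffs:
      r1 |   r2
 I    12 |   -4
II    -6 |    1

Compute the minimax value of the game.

-12/23

Row minima are -4 and -6, so the maximizer's maximin is -4; column maxima are 12 and 1, so the minimizer's minimax is 1. These differ, so the equilibrium is in mixed strategies.
Let the maximizer play I with probability p. The minimizer is indifferent when 12p − 6(1−p) = −4p + (1−p), giving p = 7/23.
Let the minimizer play r1 with probability q. The maximizer is indifferent when 12q − 4(1−q) = −6q + (1−q), giving q = 5/23.
The value is 12·(5/23) + (-4)·(18/23) = -12/23.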